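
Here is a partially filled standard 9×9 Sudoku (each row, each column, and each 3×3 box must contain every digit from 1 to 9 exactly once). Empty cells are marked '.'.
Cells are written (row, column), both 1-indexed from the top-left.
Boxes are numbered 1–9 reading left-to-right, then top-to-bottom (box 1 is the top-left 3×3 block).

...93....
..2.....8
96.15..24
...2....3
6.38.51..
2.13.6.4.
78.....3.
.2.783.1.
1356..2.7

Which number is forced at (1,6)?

Cell (1,6) itself could take any of {2, 4, 7, 8} by direct elimination.
Consider where 2 can go in row 1.
(1,1) is out (column 1 already has a 2). (1,2) is out (column 2 already has a 2). (1,3) is out (column 3 already has a 2). (1,7) is out (column 7 already has a 2). The remaining empty cells in row 1 are similarly blocked.
So the only cell in row 1 that can hold 2 is (1,6).
Therefore (1,6) = 2.

2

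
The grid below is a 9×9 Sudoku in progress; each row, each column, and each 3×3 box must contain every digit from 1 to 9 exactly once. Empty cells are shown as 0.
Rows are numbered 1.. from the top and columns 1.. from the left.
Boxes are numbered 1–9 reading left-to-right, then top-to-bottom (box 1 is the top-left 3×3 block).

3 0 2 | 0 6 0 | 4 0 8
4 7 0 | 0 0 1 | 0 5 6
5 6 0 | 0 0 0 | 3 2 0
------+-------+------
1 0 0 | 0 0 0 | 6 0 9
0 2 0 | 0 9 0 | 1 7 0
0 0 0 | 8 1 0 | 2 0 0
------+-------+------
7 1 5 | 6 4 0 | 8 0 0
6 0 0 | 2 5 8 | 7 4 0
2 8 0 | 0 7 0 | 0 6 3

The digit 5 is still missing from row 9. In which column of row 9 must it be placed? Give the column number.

7

Consider where 5 can go in row 9.
row 9, column 3 is out (column 3 already has a 5).
row 9, column 4 is out (box 8 already has a 5).
row 9, column 6 is out (box 8 already has a 5).
So the only cell in row 9 that can hold 5 is row 9, column 7.
That is column 7.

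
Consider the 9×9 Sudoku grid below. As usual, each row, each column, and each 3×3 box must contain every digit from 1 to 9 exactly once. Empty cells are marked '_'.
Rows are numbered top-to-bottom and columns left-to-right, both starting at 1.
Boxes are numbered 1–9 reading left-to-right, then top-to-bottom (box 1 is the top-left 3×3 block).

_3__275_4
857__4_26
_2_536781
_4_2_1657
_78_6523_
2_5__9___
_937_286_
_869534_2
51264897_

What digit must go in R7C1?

Row 7 already contains {2, 3, 6, 7, 8, 9}.
Column 1 already contains {2, 5, 8}.
Its 3×3 block (box 7) already contains {1, 2, 3, 5, 6, 8, 9}.
The only value from 1–9 not eliminated is 4, so R7C1 = 4.

4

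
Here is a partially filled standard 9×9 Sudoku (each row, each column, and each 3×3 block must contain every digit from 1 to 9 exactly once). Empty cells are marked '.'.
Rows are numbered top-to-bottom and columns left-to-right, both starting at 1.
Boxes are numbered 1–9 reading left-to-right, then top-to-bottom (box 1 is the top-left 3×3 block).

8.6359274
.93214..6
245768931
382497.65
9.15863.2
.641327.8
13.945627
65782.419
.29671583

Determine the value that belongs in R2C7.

Row 2 already contains {1, 2, 3, 4, 6, 9}.
Column 7 already contains {2, 3, 4, 5, 6, 7, 9}.
Its 3×3 block (box 3) already contains {1, 2, 3, 4, 6, 7, 9}.
The only value from 1–9 not eliminated is 8, so R2C7 = 8.

8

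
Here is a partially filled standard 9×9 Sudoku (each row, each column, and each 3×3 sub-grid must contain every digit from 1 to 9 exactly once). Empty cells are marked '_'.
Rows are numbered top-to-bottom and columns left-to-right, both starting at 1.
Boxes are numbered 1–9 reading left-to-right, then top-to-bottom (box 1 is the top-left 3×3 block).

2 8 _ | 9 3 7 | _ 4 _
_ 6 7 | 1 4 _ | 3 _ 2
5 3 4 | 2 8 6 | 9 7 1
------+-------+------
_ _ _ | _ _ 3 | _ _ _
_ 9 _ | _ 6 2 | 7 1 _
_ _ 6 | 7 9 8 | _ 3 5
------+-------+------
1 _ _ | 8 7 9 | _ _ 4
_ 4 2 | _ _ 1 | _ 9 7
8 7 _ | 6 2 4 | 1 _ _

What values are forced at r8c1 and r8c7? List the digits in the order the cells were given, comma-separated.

For r8c1:
  Consider where 6 can go in box 7.
  r7c2 is out (column 2 already has a 6).
  r7c3 is out (column 3 already has a 6).
  r9c3 is out (row 9 already has a 6).
  So the only cell in box 7 that can hold 6 is r8c1.
  So r8c1 = 6.
For r8c7:
  Consider where 8 can go in box 9.
  r7c7 is out (row 7 already has a 8).
  r7c8 is out (row 7 already has a 8).
  r9c8 is out (row 9 already has a 8).
  r9c9 is out (row 9 already has a 8).
  So the only cell in box 9 that can hold 8 is r8c7.
  So r8c7 = 8.

6,8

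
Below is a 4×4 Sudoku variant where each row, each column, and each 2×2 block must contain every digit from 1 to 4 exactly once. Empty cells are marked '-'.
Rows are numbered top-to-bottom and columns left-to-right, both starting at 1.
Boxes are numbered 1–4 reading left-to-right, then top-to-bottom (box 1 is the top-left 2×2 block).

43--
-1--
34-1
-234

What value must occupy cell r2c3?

Cell r2c3 itself could take any of {2, 4} by direct elimination.
Consider where 4 can go in row 2.
r2c1 is out (column 1 already has a 4).
r2c4 is out (column 4 already has a 4).
So the only cell in row 2 that can hold 4 is r2c3.
Therefore r2c3 = 4.

4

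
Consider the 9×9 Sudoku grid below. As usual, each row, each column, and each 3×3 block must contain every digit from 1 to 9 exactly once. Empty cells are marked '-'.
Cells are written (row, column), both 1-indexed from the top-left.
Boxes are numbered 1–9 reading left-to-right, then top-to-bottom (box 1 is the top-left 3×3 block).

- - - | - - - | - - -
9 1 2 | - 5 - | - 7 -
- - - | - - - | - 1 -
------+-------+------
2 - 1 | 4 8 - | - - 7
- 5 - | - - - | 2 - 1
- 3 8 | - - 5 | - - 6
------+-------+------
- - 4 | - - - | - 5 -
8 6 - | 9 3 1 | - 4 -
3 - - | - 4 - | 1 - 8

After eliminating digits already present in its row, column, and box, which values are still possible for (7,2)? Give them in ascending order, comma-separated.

Row 7 already contains {4, 5}.
Column 2 already contains {1, 3, 5, 6}.
Its 3×3 block (box 7) already contains {3, 4, 6, 8}.
Removing those from 1–9 leaves {2, 7, 9} as the candidates for (7,2).

2,7,9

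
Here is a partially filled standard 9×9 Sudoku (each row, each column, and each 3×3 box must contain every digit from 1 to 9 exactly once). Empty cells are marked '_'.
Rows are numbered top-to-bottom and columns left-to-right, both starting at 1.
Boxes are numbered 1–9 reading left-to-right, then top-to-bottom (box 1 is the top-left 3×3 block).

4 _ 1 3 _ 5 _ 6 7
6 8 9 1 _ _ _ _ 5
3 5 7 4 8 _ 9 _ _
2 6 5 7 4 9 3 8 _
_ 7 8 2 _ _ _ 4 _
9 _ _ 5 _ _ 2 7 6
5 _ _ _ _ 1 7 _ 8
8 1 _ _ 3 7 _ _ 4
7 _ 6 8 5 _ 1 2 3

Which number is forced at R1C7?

8

Row 1 already contains {1, 3, 4, 5, 6, 7}.
Column 7 already contains {1, 2, 3, 7, 9}.
Its 3×3 block (box 3) already contains {5, 6, 7, 9}.
The only value from 1–9 not eliminated is 8, so R1C7 = 8.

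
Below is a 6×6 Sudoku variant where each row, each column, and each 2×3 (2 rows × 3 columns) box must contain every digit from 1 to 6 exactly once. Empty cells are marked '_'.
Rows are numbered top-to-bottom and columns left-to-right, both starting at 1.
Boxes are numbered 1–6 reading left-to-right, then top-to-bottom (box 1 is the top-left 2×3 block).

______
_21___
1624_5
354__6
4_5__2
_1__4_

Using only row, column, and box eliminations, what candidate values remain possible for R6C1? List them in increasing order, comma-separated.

2,6

Row 6 already contains {1, 4}.
Column 1 already contains {1, 3, 4}.
Its 2×3 block (box 5) already contains {1, 4, 5}.
Removing those from 1–6 leaves {2, 6} as the candidates for R6C1.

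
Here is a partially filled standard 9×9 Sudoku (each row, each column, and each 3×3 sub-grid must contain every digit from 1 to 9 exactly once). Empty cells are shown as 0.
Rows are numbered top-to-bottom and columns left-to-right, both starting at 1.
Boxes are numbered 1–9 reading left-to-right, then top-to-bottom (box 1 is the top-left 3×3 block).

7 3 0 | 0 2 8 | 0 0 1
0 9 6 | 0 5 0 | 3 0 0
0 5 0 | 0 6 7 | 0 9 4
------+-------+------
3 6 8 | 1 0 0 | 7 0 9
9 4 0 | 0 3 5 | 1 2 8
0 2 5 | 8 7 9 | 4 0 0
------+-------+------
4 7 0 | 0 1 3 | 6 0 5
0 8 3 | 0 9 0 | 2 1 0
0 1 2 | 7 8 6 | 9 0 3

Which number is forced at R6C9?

Row 6 already contains {2, 4, 5, 7, 8, 9}.
Column 9 already contains {1, 3, 4, 5, 8, 9}.
Its 3×3 block (box 6) already contains {1, 2, 4, 7, 8, 9}.
The only value from 1–9 not eliminated is 6, so R6C9 = 6.

6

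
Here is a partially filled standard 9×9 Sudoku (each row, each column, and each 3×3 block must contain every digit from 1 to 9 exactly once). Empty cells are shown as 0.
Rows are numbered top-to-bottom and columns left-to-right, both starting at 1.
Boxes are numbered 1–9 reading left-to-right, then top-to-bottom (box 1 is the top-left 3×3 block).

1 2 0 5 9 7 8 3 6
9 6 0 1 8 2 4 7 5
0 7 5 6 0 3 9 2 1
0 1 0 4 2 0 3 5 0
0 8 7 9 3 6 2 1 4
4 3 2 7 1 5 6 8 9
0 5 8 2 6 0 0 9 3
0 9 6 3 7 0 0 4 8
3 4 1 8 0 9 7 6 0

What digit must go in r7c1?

7

Row 7 already contains {2, 3, 5, 6, 8, 9}.
Column 1 already contains {1, 3, 4, 9}.
Its 3×3 block (box 7) already contains {1, 3, 4, 5, 6, 8, 9}.
The only value from 1–9 not eliminated is 7, so r7c1 = 7.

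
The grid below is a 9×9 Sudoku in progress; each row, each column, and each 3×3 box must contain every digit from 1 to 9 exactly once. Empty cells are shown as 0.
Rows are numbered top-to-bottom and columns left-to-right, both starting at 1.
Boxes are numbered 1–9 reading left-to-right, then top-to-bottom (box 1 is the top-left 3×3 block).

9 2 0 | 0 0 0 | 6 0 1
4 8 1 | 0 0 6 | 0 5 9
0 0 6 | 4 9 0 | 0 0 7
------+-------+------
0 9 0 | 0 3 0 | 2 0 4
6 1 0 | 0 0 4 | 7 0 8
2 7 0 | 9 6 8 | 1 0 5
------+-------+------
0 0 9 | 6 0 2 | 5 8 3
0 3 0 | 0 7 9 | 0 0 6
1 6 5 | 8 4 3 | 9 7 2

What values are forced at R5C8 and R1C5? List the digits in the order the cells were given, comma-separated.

For R5C8:
  Consider where 9 can go in column 8.
  R1C8 is out (row 1 already has a 9).
  R3C8 is out (row 3 already has a 9).
  R4C8 is out (row 4 already has a 9).
  R6C8 is out (row 6 already has a 9).
  R8C8 is out (row 8 already has a 9).
  So the only cell in column 8 that can hold 9 is R5C8.
  So R5C8 = 9.
For R1C5:
  Consider where 8 can go in column 5.
  R2C5 is out (row 2 already has a 8).
  R5C5 is out (row 5 already has a 8).
  R7C5 is out (row 7 already has a 8).
  So the only cell in column 5 that can hold 8 is R1C5.
  So R1C5 = 8.

9,8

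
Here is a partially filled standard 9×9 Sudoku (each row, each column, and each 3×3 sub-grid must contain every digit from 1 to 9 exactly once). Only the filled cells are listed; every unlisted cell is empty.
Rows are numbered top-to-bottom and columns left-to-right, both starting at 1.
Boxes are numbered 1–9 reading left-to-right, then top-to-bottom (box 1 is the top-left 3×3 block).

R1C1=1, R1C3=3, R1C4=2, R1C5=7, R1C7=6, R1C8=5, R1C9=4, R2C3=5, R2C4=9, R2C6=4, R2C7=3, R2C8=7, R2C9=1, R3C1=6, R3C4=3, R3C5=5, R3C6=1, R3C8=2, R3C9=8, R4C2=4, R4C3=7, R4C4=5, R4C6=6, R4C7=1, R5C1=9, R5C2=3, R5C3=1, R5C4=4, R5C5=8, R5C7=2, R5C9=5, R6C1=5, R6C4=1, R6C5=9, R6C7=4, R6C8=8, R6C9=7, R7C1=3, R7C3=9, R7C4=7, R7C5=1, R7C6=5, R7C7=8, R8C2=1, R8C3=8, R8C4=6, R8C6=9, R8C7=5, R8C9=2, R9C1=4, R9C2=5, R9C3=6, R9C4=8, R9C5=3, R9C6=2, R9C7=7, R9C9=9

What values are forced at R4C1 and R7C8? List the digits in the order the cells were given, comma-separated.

8,4

For R4C1:
  Consider where 8 can go in box 4.
  R6C2 is out (row 6 already has a 8).
  R6C3 is out (row 6 already has a 8).
  So the only cell in box 4 that can hold 8 is R4C1.
  So R4C1 = 8.
For R7C8:
  Consider where 4 can go in row 7.
  R7C2 is out (column 2 already has a 4).
  R7C9 is out (column 9 already has a 4).
  So the only cell in row 7 that can hold 4 is R7C8.
  So R7C8 = 4.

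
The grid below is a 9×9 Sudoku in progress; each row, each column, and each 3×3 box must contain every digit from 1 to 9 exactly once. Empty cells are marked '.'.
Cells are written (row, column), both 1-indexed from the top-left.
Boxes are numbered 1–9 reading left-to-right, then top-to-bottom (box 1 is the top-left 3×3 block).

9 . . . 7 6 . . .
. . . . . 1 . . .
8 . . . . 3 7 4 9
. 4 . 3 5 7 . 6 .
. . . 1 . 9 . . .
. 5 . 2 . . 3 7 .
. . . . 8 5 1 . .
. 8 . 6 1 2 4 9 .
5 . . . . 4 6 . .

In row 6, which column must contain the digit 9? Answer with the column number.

Consider where 9 can go in row 6.
(6,1) is out (column 1 already has a 9).
(6,5) is out (box 5 already has a 9).
(6,6) is out (column 6 already has a 9).
(6,9) is out (column 9 already has a 9).
So the only cell in row 6 that can hold 9 is (6,3).
That is column 3.

3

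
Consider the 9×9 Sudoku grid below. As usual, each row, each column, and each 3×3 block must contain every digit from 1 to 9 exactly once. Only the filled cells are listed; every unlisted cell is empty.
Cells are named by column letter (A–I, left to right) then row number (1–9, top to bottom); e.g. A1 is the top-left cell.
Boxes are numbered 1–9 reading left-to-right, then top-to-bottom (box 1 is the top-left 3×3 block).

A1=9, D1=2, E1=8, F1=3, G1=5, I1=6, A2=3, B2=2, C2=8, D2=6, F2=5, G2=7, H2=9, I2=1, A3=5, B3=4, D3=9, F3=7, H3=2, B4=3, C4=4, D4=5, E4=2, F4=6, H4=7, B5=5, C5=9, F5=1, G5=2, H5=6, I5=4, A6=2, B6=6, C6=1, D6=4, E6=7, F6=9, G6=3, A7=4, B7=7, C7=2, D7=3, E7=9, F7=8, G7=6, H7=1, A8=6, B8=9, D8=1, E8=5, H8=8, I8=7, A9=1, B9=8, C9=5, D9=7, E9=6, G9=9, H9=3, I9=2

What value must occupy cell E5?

3

Row 5 already contains {1, 2, 4, 5, 6, 9}.
Column E already contains {2, 5, 6, 7, 8, 9}.
Its 3×3 block (box 5) already contains {1, 2, 4, 5, 6, 7, 9}.
The only value from 1–9 not eliminated is 3, so E5 = 3.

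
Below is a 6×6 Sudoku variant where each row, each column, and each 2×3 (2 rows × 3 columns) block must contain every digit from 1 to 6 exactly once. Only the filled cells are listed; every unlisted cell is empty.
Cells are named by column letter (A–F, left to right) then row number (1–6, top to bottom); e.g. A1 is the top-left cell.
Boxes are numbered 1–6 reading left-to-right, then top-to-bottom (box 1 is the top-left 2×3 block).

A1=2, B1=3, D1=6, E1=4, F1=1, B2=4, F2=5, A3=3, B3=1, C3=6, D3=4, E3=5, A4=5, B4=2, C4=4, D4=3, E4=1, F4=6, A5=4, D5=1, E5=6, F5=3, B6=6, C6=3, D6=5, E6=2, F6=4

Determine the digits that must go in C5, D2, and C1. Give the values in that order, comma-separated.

2,2,5

For C5:
  Consider where 2 can go in row 5.
  B5 is out (column B already has a 2).
  So the only cell in row 5 that can hold 2 is C5.
  So C5 = 2.
For D2:
  Row 2 already contains {4, 5}.
  Column D already contains {1, 3, 4, 5, 6}.
  Its 2×3 block (box 2) already contains {1, 4, 5, 6}.
  The only value from 1–6 not eliminated is 2, so D2 = 2.
For C1:
  Row 1 already contains {1, 2, 3, 4, 6}.
  Column C already contains {3, 4, 6}.
  Its 2×3 block (box 1) already contains {2, 3, 4}.
  The only value from 1–6 not eliminated is 5, so C1 = 5.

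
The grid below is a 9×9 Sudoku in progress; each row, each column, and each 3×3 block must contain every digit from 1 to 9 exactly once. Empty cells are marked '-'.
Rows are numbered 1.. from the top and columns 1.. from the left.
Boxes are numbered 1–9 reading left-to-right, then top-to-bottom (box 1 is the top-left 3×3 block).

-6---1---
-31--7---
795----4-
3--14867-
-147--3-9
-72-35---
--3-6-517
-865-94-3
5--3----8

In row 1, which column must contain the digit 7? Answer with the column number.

7

Consider where 7 can go in row 1.
row 1, column 1 is out (column 1 already has a 7). row 1, column 3 is out (box 1 already has a 7). row 1, column 4 is out (column 4 already has a 7). row 1, column 5 is out (box 2 already has a 7). The remaining empty cells in row 1 are similarly blocked.
So the only cell in row 1 that can hold 7 is row 1, column 7.
That is column 7.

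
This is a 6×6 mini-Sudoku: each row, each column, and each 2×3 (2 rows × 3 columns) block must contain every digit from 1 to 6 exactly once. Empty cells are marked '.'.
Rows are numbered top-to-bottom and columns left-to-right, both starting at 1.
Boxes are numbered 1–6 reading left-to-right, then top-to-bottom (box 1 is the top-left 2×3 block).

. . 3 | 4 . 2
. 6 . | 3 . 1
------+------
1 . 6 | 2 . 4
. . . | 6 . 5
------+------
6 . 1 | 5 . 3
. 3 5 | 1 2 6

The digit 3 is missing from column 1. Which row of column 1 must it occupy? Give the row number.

Consider where 3 can go in column 1.
r1c1 is out (row 1 already has a 3).
r2c1 is out (row 2 already has a 3).
r6c1 is out (row 6 already has a 3).
So the only cell in column 1 that can hold 3 is r4c1.
That is row 4.

4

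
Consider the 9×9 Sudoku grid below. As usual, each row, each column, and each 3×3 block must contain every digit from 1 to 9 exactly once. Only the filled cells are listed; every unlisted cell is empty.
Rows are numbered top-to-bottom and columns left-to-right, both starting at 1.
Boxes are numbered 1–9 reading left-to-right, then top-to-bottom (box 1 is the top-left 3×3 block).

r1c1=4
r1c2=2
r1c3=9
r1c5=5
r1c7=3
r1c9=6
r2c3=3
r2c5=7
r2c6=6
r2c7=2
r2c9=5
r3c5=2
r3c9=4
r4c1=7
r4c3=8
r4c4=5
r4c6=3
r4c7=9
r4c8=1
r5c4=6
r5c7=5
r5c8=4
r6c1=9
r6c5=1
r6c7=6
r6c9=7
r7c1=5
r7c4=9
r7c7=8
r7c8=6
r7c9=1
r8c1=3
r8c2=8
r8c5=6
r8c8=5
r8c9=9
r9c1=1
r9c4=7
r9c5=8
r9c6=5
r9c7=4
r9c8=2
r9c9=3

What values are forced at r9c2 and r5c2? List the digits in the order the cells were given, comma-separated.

9,3

For r9c2:
  Consider where 9 can go in row 9.
  r9c3 is out (column 3 already has a 9).
  So the only cell in row 9 that can hold 9 is r9c2.
  So r9c2 = 9.
For r5c2:
  Consider where 3 can go in row 5.
  r5c1 is out (column 1 already has a 3).
  r5c3 is out (column 3 already has a 3).
  r5c5 is out (box 5 already has a 3).
  r5c6 is out (column 6 already has a 3).
  r5c9 is out (column 9 already has a 3).
  So the only cell in row 5 that can hold 3 is r5c2.
  So r5c2 = 3.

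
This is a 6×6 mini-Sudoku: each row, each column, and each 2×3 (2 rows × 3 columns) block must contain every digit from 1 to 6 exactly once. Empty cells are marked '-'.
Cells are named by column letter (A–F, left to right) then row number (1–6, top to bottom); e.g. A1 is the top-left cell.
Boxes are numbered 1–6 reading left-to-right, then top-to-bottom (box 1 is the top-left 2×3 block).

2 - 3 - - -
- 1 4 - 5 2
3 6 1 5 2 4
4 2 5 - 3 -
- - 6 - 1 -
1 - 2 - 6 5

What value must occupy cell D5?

2

Cell D5 itself could take any of {2, 3, 4} by direct elimination.
Consider where 2 can go in row 5.
A5 is out (column A already has a 2).
B5 is out (column B already has a 2).
F5 is out (column F already has a 2).
So the only cell in row 5 that can hold 2 is D5.
Therefore D5 = 2.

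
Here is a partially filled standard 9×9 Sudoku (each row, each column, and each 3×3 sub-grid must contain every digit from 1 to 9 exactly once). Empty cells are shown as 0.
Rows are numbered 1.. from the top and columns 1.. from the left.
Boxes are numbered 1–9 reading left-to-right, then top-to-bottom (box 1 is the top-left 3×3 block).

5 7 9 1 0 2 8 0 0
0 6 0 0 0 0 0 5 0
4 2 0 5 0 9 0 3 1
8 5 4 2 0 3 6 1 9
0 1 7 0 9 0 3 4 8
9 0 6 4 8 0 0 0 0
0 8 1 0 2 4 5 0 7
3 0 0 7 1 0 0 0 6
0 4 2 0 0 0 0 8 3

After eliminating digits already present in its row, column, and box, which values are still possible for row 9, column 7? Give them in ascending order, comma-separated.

1,9

Row 9 already contains {2, 3, 4, 8}.
Column 7 already contains {3, 5, 6, 8}.
Its 3×3 block (box 9) already contains {3, 5, 6, 7, 8}.
Removing those from 1–9 leaves {1, 9} as the candidates for row 9, column 7.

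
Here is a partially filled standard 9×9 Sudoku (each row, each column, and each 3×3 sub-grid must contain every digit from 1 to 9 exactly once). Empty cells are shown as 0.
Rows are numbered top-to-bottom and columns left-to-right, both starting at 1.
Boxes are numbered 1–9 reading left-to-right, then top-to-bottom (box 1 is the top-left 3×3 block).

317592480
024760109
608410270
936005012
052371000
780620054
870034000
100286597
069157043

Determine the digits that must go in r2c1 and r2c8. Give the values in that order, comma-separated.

5,3

For r2c1:
  Row 2 already contains {1, 2, 4, 6, 7, 9}.
  Column 1 already contains {1, 3, 6, 7, 8, 9}.
  Its 3×3 block (box 1) already contains {1, 2, 3, 4, 6, 7, 8}.
  The only value from 1–9 not eliminated is 5, so r2c1 = 5.
For r2c8:
  Row 2 already contains {1, 2, 4, 6, 7, 9}.
  Column 8 already contains {1, 4, 5, 7, 8, 9}.
  Its 3×3 block (box 3) already contains {1, 2, 4, 7, 8, 9}.
  The only value from 1–9 not eliminated is 3, so r2c8 = 3.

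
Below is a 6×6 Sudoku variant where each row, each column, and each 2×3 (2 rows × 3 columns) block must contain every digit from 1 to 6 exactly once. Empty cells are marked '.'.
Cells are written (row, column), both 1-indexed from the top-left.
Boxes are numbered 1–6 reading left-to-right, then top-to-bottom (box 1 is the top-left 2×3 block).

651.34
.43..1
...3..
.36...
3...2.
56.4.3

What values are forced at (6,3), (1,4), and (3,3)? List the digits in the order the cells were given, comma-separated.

For (6,3):
  Row 6 already contains {3, 4, 5, 6}.
  Column 3 already contains {1, 3, 6}.
  Its 2×3 block (box 5) already contains {3, 5, 6}.
  The only value from 1–6 not eliminated is 2, so (6,3) = 2.
For (1,4):
  Row 1 already contains {1, 3, 4, 5, 6}.
  Column 4 already contains {3, 4}.
  Its 2×3 block (box 2) already contains {1, 3, 4}.
  The only value from 1–6 not eliminated is 2, so (1,4) = 2.
For (3,3):
  Consider where 5 can go in box 3.
  (3,1) is out (column 1 already has a 5).
  (3,2) is out (column 2 already has a 5).
  (4,1) is out (column 1 already has a 5).
  So the only cell in box 3 that can hold 5 is (3,3).
  So (3,3) = 5.

2,2,5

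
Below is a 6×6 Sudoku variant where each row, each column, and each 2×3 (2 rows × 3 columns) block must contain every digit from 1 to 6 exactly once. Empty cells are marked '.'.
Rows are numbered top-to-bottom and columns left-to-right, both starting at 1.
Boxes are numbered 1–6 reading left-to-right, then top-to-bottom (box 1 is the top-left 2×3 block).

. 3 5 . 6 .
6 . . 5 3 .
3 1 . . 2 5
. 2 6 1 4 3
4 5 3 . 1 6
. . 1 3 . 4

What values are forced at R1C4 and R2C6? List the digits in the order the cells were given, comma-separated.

4,1

For R1C4:
  Consider where 4 can go in row 1.
  R1C1 is out (column 1 already has a 4).
  R1C6 is out (column 6 already has a 4).
  So the only cell in row 1 that can hold 4 is R1C4.
  So R1C4 = 4.
For R2C6:
  Consider where 1 can go in row 2.
  R2C2 is out (column 2 already has a 1).
  R2C3 is out (column 3 already has a 1).
  So the only cell in row 2 that can hold 1 is R2C6.
  So R2C6 = 1.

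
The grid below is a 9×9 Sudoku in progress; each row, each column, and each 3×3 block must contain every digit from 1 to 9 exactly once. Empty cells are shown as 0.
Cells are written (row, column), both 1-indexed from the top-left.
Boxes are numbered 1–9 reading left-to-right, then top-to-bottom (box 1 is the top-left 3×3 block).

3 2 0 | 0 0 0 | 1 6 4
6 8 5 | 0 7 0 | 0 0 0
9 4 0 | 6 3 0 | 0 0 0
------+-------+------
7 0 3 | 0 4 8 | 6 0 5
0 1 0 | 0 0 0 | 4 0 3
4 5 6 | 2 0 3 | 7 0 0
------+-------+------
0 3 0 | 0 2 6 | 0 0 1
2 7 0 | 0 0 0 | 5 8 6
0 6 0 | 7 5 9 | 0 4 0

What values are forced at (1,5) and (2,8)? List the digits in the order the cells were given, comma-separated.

For (1,5):
  Consider where 8 can go in column 5.
  (5,5) is out (box 5 already has a 8).
  (6,5) is out (box 5 already has a 8).
  (8,5) is out (row 8 already has a 8).
  So the only cell in column 5 that can hold 8 is (1,5).
  So (1,5) = 8.
For (2,8):
  Consider where 3 can go in column 8.
  (3,8) is out (row 3 already has a 3).
  (4,8) is out (row 4 already has a 3).
  (5,8) is out (row 5 already has a 3).
  (6,8) is out (row 6 already has a 3).
  (7,8) is out (row 7 already has a 3).
  So the only cell in column 8 that can hold 3 is (2,8).
  So (2,8) = 3.

8,3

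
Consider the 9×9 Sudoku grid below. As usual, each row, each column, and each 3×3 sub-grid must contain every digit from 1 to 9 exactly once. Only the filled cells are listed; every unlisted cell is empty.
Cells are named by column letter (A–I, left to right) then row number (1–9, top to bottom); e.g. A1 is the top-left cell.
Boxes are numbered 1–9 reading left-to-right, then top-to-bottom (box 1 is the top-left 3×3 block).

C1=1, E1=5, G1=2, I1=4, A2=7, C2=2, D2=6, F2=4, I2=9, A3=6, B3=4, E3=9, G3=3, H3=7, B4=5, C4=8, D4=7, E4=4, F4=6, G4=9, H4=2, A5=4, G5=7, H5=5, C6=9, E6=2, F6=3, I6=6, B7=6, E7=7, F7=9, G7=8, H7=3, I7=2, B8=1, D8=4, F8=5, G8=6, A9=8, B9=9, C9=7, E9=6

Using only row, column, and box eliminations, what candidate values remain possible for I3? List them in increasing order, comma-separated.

1,5,8

Row 3 already contains {3, 4, 6, 7, 9}.
Column I already contains {2, 4, 6, 9}.
Its 3×3 block (box 3) already contains {2, 3, 4, 7, 9}.
Removing those from 1–9 leaves {1, 5, 8} as the candidates for I3.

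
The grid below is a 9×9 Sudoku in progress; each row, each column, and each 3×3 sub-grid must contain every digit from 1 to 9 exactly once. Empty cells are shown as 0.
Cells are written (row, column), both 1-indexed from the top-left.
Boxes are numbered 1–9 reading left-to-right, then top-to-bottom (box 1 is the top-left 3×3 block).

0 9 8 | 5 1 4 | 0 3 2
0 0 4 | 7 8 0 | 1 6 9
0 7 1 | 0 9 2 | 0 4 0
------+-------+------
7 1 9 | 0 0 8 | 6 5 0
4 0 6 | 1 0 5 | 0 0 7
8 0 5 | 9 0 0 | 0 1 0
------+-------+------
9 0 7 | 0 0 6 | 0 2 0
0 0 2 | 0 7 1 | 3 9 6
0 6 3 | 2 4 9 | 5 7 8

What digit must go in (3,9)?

5

Row 3 already contains {1, 2, 4, 7, 9}.
Column 9 already contains {2, 6, 7, 8, 9}.
Its 3×3 block (box 3) already contains {1, 2, 3, 4, 6, 9}.
The only value from 1–9 not eliminated is 5, so (3,9) = 5.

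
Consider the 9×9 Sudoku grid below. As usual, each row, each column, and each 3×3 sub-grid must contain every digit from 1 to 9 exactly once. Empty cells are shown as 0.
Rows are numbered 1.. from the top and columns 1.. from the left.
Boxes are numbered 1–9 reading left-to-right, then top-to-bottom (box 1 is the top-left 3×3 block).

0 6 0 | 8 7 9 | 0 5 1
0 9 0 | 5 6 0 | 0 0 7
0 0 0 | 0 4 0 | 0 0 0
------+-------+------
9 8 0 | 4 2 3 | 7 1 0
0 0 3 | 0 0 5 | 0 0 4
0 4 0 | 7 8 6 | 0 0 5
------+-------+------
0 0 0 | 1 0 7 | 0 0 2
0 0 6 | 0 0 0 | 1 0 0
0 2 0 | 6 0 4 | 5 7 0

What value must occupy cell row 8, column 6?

Cell row 8, column 6 itself could take any of {2, 8} by direct elimination.
Consider where 8 can go in box 8.
row 7, column 5 is out (column 5 already has a 8).
row 8, column 4 is out (column 4 already has a 8).
row 8, column 5 is out (column 5 already has a 8).
row 9, column 5 is out (column 5 already has a 8).
So the only cell in box 8 that can hold 8 is row 8, column 6.
Therefore row 8, column 6 = 8.

8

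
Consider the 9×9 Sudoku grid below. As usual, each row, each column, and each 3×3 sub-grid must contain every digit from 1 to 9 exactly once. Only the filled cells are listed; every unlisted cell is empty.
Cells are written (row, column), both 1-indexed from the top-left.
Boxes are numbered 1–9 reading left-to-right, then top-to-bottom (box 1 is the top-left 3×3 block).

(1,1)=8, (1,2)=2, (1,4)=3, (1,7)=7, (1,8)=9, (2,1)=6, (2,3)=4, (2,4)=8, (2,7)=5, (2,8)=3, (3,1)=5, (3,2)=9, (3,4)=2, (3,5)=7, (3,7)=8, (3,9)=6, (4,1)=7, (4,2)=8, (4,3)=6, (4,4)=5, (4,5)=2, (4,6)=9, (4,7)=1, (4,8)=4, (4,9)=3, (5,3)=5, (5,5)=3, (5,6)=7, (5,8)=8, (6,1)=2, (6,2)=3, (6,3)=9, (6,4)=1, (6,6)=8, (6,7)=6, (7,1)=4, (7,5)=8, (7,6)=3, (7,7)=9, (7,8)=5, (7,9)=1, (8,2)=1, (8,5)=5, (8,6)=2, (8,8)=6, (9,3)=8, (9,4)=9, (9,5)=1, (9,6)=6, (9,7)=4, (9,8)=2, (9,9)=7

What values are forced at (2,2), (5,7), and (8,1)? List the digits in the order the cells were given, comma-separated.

For (2,2):
  Row 2 already contains {3, 4, 5, 6, 8}.
  Column 2 already contains {1, 2, 3, 8, 9}.
  Its 3×3 block (box 1) already contains {2, 4, 5, 6, 8, 9}.
  The only value from 1–9 not eliminated is 7, so (2,2) = 7.
For (5,7):
  Row 5 already contains {3, 5, 7, 8}.
  Column 7 already contains {1, 4, 5, 6, 7, 8, 9}.
  Its 3×3 block (box 6) already contains {1, 3, 4, 6, 8}.
  The only value from 1–9 not eliminated is 2, so (5,7) = 2.
For (8,1):
  Consider where 9 can go in box 7.
  (7,2) is out (row 7 already has a 9).
  (7,3) is out (row 7 already has a 9).
  (8,3) is out (column 3 already has a 9).
  (9,1) is out (row 9 already has a 9).
  (9,2) is out (row 9 already has a 9).
  So the only cell in box 7 that can hold 9 is (8,1).
  So (8,1) = 9.

7,2,9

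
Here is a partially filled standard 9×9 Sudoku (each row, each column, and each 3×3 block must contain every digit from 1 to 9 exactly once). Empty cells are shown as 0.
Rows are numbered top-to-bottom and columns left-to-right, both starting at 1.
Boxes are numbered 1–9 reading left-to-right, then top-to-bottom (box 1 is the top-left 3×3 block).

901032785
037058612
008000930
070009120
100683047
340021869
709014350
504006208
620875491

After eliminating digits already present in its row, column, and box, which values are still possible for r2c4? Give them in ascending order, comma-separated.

4,9

Row 2 already contains {1, 2, 3, 5, 6, 7, 8}.
Column 4 already contains {6, 8}.
Its 3×3 block (box 2) already contains {2, 3, 5, 8}.
Removing those from 1–9 leaves {4, 9} as the candidates for r2c4.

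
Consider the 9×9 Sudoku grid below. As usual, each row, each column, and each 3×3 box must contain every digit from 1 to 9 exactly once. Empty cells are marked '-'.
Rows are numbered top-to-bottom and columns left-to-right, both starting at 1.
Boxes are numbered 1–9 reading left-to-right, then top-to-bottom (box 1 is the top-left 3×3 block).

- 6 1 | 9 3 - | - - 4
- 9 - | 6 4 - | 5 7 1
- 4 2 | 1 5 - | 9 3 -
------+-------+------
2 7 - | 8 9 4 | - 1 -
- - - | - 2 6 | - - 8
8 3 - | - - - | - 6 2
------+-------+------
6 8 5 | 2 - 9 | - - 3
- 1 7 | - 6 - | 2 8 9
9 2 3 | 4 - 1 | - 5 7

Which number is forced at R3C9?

6

Row 3 already contains {1, 2, 3, 4, 5, 9}.
Column 9 already contains {1, 2, 3, 4, 7, 8, 9}.
Its 3×3 block (box 3) already contains {1, 3, 4, 5, 7, 9}.
The only value from 1–9 not eliminated is 6, so R3C9 = 6.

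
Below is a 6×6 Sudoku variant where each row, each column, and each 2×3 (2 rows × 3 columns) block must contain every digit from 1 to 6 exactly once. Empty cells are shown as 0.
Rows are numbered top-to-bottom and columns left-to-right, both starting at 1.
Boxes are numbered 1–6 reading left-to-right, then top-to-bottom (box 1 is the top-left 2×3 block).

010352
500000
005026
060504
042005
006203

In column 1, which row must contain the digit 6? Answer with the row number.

1

Consider where 6 can go in column 1.
r3c1 is out (row 3 already has a 6).
r4c1 is out (row 4 already has a 6).
r5c1 is out (box 5 already has a 6).
r6c1 is out (row 6 already has a 6).
So the only cell in column 1 that can hold 6 is r1c1.
That is row 1.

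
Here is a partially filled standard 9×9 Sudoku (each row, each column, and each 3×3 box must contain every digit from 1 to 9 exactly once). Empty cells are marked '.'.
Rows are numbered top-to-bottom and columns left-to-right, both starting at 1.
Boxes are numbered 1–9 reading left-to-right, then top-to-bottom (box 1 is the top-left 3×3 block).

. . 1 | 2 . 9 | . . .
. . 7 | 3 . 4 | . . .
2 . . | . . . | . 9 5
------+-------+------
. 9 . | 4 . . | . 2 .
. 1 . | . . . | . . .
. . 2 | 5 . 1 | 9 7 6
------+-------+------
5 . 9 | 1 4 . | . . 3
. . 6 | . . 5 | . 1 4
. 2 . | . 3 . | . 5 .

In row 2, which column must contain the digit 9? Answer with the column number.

Consider where 9 can go in row 2.
r2c2 is out (column 2 already has a 9).
r2c5 is out (box 2 already has a 9).
r2c7 is out (column 7 already has a 9).
r2c8 is out (column 8 already has a 9).
r2c9 is out (box 3 already has a 9).
So the only cell in row 2 that can hold 9 is r2c1.
That is column 1.

1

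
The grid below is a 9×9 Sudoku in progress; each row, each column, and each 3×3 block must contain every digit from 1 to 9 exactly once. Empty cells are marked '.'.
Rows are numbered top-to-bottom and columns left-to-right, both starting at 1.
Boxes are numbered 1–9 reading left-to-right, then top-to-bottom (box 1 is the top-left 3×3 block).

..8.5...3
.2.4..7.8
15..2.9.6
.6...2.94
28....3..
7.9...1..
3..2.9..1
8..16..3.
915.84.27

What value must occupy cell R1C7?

2

Cell R1C7 itself could take any of {2, 4} by direct elimination.
Consider where 2 can go in column 7.
R4C7 is out (row 4 already has a 2).
R7C7 is out (row 7 already has a 2).
R8C7 is out (box 9 already has a 2).
R9C7 is out (row 9 already has a 2).
So the only cell in column 7 that can hold 2 is R1C7.
Therefore R1C7 = 2.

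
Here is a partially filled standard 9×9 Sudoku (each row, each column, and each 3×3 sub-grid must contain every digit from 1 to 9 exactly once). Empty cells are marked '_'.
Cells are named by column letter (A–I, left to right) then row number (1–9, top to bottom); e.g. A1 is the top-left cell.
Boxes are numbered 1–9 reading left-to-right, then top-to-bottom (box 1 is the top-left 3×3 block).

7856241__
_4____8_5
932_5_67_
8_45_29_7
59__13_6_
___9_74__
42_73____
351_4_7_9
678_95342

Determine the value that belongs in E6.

8

Cell E6 itself could take any of {6, 8} by direct elimination.
Consider where 8 can go in column E.
E2 is out (row 2 already has a 8).
E4 is out (row 4 already has a 8).
So the only cell in column E that can hold 8 is E6.
Therefore E6 = 8.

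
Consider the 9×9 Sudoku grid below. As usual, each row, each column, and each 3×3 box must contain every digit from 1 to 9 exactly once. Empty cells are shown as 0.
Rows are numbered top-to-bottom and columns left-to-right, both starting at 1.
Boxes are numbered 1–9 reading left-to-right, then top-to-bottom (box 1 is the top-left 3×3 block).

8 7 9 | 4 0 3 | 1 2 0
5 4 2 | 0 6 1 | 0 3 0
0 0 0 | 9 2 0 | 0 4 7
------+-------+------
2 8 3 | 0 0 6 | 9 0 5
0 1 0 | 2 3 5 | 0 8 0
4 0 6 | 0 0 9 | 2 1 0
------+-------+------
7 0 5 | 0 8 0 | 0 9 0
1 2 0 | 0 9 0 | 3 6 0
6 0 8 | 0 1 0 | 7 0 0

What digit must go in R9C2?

Cell R9C2 itself could take any of {3, 9} by direct elimination.
Consider where 9 can go in box 7.
R7C2 is out (row 7 already has a 9).
R8C3 is out (row 8 already has a 9).
So the only cell in box 7 that can hold 9 is R9C2.
Therefore R9C2 = 9.

9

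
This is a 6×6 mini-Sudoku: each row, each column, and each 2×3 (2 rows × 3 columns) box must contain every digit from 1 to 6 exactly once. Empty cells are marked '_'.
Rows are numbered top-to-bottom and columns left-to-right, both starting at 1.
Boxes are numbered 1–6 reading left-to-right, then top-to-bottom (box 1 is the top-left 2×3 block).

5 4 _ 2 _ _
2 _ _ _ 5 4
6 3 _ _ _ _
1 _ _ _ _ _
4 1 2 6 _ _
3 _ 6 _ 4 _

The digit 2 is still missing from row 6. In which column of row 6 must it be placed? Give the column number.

Consider where 2 can go in row 6.
R6C2 is out (box 5 already has a 2).
R6C4 is out (column 4 already has a 2).
So the only cell in row 6 that can hold 2 is R6C6.
That is column 6.

6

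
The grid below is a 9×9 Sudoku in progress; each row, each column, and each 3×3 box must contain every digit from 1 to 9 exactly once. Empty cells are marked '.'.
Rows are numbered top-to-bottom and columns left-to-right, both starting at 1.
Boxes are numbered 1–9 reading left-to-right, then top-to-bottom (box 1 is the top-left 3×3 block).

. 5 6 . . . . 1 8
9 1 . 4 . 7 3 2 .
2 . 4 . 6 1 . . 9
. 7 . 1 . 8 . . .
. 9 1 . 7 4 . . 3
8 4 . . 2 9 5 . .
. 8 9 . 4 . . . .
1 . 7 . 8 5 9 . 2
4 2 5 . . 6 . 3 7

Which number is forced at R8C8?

4

Cell R8C8 itself could take any of {4, 6} by direct elimination.
Consider where 4 can go in row 8.
R8C2 is out (column 2 already has a 4).
R8C4 is out (column 4 already has a 4).
So the only cell in row 8 that can hold 4 is R8C8.
Therefore R8C8 = 4.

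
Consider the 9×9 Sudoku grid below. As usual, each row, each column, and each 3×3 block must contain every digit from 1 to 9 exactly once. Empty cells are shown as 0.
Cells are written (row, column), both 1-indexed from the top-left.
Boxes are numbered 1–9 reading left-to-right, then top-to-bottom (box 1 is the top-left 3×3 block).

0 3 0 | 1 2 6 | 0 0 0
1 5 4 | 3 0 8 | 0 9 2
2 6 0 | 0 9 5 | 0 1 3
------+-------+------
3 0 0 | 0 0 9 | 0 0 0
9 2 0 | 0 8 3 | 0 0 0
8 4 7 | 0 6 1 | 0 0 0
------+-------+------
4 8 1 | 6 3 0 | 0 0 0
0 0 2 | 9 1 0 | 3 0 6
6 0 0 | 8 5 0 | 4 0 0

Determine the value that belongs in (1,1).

Row 1 already contains {1, 2, 3, 6}.
Column 1 already contains {1, 2, 3, 4, 6, 8, 9}.
Its 3×3 block (box 1) already contains {1, 2, 3, 4, 5, 6}.
The only value from 1–9 not eliminated is 7, so (1,1) = 7.

7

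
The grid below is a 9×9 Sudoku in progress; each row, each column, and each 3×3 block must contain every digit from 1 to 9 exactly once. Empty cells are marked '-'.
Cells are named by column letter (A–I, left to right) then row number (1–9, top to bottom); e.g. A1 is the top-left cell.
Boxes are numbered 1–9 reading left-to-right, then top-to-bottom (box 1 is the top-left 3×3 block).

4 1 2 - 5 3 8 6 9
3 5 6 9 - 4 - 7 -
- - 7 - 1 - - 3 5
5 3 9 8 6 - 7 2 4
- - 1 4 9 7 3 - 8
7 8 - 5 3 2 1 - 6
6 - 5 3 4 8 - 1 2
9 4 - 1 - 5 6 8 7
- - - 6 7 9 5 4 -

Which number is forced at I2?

Row 2 already contains {3, 4, 5, 6, 7, 9}.
Column I already contains {2, 4, 5, 6, 7, 8, 9}.
Its 3×3 block (box 3) already contains {3, 5, 6, 7, 8, 9}.
The only value from 1–9 not eliminated is 1, so I2 = 1.

1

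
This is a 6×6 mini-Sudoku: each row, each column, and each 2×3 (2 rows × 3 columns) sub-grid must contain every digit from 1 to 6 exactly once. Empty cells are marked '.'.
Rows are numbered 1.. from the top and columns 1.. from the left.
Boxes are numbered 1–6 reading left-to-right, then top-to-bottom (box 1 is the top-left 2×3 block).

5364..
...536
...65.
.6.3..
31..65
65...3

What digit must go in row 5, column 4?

2

Row 5 already contains {1, 3, 5, 6}.
Column 4 already contains {3, 4, 5, 6}.
Its 2×3 block (box 6) already contains {3, 5, 6}.
The only value from 1–6 not eliminated is 2, so row 5, column 4 = 2.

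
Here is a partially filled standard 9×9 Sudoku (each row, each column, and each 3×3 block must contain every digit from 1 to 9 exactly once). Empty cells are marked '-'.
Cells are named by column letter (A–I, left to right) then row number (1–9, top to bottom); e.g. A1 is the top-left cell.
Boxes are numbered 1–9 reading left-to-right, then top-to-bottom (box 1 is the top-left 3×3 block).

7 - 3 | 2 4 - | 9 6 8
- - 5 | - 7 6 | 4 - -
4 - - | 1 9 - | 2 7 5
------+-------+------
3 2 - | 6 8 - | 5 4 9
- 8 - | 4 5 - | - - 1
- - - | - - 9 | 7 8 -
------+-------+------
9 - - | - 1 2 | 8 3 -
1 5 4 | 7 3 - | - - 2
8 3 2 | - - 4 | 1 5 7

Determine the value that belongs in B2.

9

Cell B2 itself could take any of {1, 9} by direct elimination.
Consider where 9 can go in row 2.
A2 is out (column A already has a 9).
D2 is out (box 2 already has a 9).
H2 is out (box 3 already has a 9).
I2 is out (column I already has a 9).
So the only cell in row 2 that can hold 9 is B2.
Therefore B2 = 9.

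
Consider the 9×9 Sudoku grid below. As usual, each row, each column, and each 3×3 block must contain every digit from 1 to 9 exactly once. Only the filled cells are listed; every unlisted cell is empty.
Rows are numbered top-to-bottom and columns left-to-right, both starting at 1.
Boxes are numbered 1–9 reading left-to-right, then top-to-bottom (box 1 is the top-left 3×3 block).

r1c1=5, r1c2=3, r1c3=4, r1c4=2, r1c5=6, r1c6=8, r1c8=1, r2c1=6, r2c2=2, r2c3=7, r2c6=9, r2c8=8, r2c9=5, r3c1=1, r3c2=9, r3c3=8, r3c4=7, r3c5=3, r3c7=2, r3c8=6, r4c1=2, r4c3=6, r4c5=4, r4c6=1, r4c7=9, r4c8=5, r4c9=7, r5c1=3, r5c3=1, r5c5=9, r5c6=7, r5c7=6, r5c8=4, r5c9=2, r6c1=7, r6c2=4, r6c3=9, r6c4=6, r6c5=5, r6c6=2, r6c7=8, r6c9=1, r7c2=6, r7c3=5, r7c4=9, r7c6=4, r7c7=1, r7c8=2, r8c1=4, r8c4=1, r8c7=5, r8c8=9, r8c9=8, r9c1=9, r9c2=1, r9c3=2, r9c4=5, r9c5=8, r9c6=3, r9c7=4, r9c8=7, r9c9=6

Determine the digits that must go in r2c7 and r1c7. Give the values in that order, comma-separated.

3,7

For r2c7:
  Row 2 already contains {2, 5, 6, 7, 8, 9}.
  Column 7 already contains {1, 2, 4, 5, 6, 8, 9}.
  Its 3×3 block (box 3) already contains {1, 2, 5, 6, 8}.
  The only value from 1–9 not eliminated is 3, so r2c7 = 3.
For r1c7:
  Row 1 already contains {1, 2, 3, 4, 5, 6, 8}.
  Column 7 already contains {1, 2, 4, 5, 6, 8, 9}.
  Its 3×3 block (box 3) already contains {1, 2, 5, 6, 8}.
  The only value from 1–9 not eliminated is 7, so r1c7 = 7.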